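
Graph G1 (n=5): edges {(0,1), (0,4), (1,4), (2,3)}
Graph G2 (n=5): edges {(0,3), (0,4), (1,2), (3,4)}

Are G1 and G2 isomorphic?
Yes, isomorphic

The graphs are isomorphic.
One valid mapping φ: V(G1) → V(G2): 0→3, 1→4, 2→1, 3→2, 4→0

Verify φ preserves adjacency — for each edge of G1, its image is an edge of G2:
  (0,1) → (φ(0),φ(1)) = (3,4) ∈ E(G2) ✓
  (0,4) → (φ(0),φ(4)) = (0,3) ∈ E(G2) ✓
  (1,4) → (φ(1),φ(4)) = (0,4) ∈ E(G2) ✓
  (2,3) → (φ(2),φ(3)) = (1,2) ∈ E(G2) ✓
All 4 edges of G1 map to edges of G2, and |E(G1)| = |E(G2)| = 4, so φ is a bijection on edges as well as vertices. Hence G1 ≅ G2.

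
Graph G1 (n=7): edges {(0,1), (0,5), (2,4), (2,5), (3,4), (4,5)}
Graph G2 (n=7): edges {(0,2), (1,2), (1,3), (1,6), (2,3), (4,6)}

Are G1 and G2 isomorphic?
Yes, isomorphic

The graphs are isomorphic.
One valid mapping φ: V(G1) → V(G2): 0→6, 1→4, 2→3, 3→0, 4→2, 5→1, 6→5

Verify φ preserves adjacency — for each edge of G1, its image is an edge of G2:
  (0,1) → (φ(0),φ(1)) = (4,6) ∈ E(G2) ✓
  (0,5) → (φ(0),φ(5)) = (1,6) ∈ E(G2) ✓
  (2,4) → (φ(2),φ(4)) = (2,3) ∈ E(G2) ✓
  (2,5) → (φ(2),φ(5)) = (1,3) ∈ E(G2) ✓
  (3,4) → (φ(3),φ(4)) = (0,2) ∈ E(G2) ✓
  (4,5) → (φ(4),φ(5)) = (1,2) ∈ E(G2) ✓
All 6 edges of G1 map to edges of G2, and |E(G1)| = |E(G2)| = 6, so φ is a bijection on edges as well as vertices. Hence G1 ≅ G2.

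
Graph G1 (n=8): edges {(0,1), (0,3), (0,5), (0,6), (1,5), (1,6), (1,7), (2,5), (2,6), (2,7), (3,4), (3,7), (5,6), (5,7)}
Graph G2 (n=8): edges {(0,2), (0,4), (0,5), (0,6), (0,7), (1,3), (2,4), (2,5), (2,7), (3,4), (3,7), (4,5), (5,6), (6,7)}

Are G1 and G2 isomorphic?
Yes, isomorphic

The graphs are isomorphic.
One valid mapping φ: V(G1) → V(G2): 0→4, 1→2, 2→6, 3→3, 4→1, 5→0, 6→5, 7→7

Verify φ preserves adjacency — for each edge of G1, its image is an edge of G2:
  (0,1) → (φ(0),φ(1)) = (2,4) ∈ E(G2) ✓
  (0,3) → (φ(0),φ(3)) = (3,4) ∈ E(G2) ✓
  (0,5) → (φ(0),φ(5)) = (0,4) ∈ E(G2) ✓
  (0,6) → (φ(0),φ(6)) = (4,5) ∈ E(G2) ✓
  (1,5) → (φ(1),φ(5)) = (0,2) ∈ E(G2) ✓
  (1,6) → (φ(1),φ(6)) = (2,5) ∈ E(G2) ✓
  (1,7) → (φ(1),φ(7)) = (2,7) ∈ E(G2) ✓
  (2,5) → (φ(2),φ(5)) = (0,6) ∈ E(G2) ✓
  (2,6) → (φ(2),φ(6)) = (5,6) ∈ E(G2) ✓
  (2,7) → (φ(2),φ(7)) = (6,7) ∈ E(G2) ✓
  (3,4) → (φ(3),φ(4)) = (1,3) ∈ E(G2) ✓
  (3,7) → (φ(3),φ(7)) = (3,7) ∈ E(G2) ✓
  (5,6) → (φ(5),φ(6)) = (0,5) ∈ E(G2) ✓
  (5,7) → (φ(5),φ(7)) = (0,7) ∈ E(G2) ✓
All 14 edges of G1 map to edges of G2, and |E(G1)| = |E(G2)| = 14, so φ is a bijection on edges as well as vertices. Hence G1 ≅ G2.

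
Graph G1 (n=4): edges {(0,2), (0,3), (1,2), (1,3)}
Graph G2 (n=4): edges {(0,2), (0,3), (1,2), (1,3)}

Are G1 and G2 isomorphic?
Yes, isomorphic

The graphs are isomorphic.
One valid mapping φ: V(G1) → V(G2): 0→0, 1→1, 2→2, 3→3

Verify φ preserves adjacency — for each edge of G1, its image is an edge of G2:
  (0,2) → (φ(0),φ(2)) = (0,2) ∈ E(G2) ✓
  (0,3) → (φ(0),φ(3)) = (0,3) ∈ E(G2) ✓
  (1,2) → (φ(1),φ(2)) = (1,2) ∈ E(G2) ✓
  (1,3) → (φ(1),φ(3)) = (1,3) ∈ E(G2) ✓
All 4 edges of G1 map to edges of G2, and |E(G1)| = |E(G2)| = 4, so φ is a bijection on edges as well as vertices. Hence G1 ≅ G2.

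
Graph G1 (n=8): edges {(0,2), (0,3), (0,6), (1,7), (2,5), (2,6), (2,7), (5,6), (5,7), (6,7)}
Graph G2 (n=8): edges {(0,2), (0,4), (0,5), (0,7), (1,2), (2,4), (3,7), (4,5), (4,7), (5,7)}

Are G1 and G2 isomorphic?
Yes, isomorphic

The graphs are isomorphic.
One valid mapping φ: V(G1) → V(G2): 0→2, 1→3, 2→4, 3→1, 4→6, 5→5, 6→0, 7→7

Verify φ preserves adjacency — for each edge of G1, its image is an edge of G2:
  (0,2) → (φ(0),φ(2)) = (2,4) ∈ E(G2) ✓
  (0,3) → (φ(0),φ(3)) = (1,2) ∈ E(G2) ✓
  (0,6) → (φ(0),φ(6)) = (0,2) ∈ E(G2) ✓
  (1,7) → (φ(1),φ(7)) = (3,7) ∈ E(G2) ✓
  (2,5) → (φ(2),φ(5)) = (4,5) ∈ E(G2) ✓
  (2,6) → (φ(2),φ(6)) = (0,4) ∈ E(G2) ✓
  (2,7) → (φ(2),φ(7)) = (4,7) ∈ E(G2) ✓
  (5,6) → (φ(5),φ(6)) = (0,5) ∈ E(G2) ✓
  (5,7) → (φ(5),φ(7)) = (5,7) ∈ E(G2) ✓
  (6,7) → (φ(6),φ(7)) = (0,7) ∈ E(G2) ✓
All 10 edges of G1 map to edges of G2, and |E(G1)| = |E(G2)| = 10, so φ is a bijection on edges as well as vertices. Hence G1 ≅ G2.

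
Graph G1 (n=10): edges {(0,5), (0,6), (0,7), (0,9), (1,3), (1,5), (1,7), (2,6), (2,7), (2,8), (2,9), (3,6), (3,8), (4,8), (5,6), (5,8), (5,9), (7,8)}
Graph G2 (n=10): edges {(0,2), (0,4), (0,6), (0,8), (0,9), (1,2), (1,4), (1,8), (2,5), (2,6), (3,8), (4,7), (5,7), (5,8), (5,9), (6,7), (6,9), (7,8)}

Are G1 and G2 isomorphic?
Yes, isomorphic

The graphs are isomorphic.
One valid mapping φ: V(G1) → V(G2): 0→6, 1→4, 2→5, 3→1, 4→3, 5→0, 6→2, 7→7, 8→8, 9→9

Verify φ preserves adjacency — for each edge of G1, its image is an edge of G2:
  (0,5) → (φ(0),φ(5)) = (0,6) ∈ E(G2) ✓
  (0,6) → (φ(0),φ(6)) = (2,6) ∈ E(G2) ✓
  (0,7) → (φ(0),φ(7)) = (6,7) ∈ E(G2) ✓
  (0,9) → (φ(0),φ(9)) = (6,9) ∈ E(G2) ✓
  (1,3) → (φ(1),φ(3)) = (1,4) ∈ E(G2) ✓
  (1,5) → (φ(1),φ(5)) = (0,4) ∈ E(G2) ✓
  (1,7) → (φ(1),φ(7)) = (4,7) ∈ E(G2) ✓
  (2,6) → (φ(2),φ(6)) = (2,5) ∈ E(G2) ✓
  (2,7) → (φ(2),φ(7)) = (5,7) ∈ E(G2) ✓
  (2,8) → (φ(2),φ(8)) = (5,8) ∈ E(G2) ✓
  (2,9) → (φ(2),φ(9)) = (5,9) ∈ E(G2) ✓
  (3,6) → (φ(3),φ(6)) = (1,2) ∈ E(G2) ✓
  (3,8) → (φ(3),φ(8)) = (1,8) ∈ E(G2) ✓
  (4,8) → (φ(4),φ(8)) = (3,8) ∈ E(G2) ✓
  (5,6) → (φ(5),φ(6)) = (0,2) ∈ E(G2) ✓
  (5,8) → (φ(5),φ(8)) = (0,8) ∈ E(G2) ✓
  (5,9) → (φ(5),φ(9)) = (0,9) ∈ E(G2) ✓
  (7,8) → (φ(7),φ(8)) = (7,8) ∈ E(G2) ✓
All 18 edges of G1 map to edges of G2, and |E(G1)| = |E(G2)| = 18, so φ is a bijection on edges as well as vertices. Hence G1 ≅ G2.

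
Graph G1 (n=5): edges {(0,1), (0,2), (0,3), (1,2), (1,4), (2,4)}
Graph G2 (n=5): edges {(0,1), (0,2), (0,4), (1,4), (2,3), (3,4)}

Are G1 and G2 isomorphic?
No, not isomorphic

The graphs are NOT isomorphic.

Degrees in G1: deg(0)=3, deg(1)=3, deg(2)=3, deg(3)=1, deg(4)=2.
Sorted degree sequence of G1: [3, 3, 3, 2, 1].
Degrees in G2: deg(0)=3, deg(1)=2, deg(2)=2, deg(3)=2, deg(4)=3.
Sorted degree sequence of G2: [3, 3, 2, 2, 2].
The (sorted) degree sequence is an isomorphism invariant, so since G1 and G2 have different degree sequences they cannot be isomorphic.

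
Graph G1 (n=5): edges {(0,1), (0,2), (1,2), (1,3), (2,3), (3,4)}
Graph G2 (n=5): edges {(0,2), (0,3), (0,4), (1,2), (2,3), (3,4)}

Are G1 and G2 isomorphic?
Yes, isomorphic

The graphs are isomorphic.
One valid mapping φ: V(G1) → V(G2): 0→4, 1→0, 2→3, 3→2, 4→1

Verify φ preserves adjacency — for each edge of G1, its image is an edge of G2:
  (0,1) → (φ(0),φ(1)) = (0,4) ∈ E(G2) ✓
  (0,2) → (φ(0),φ(2)) = (3,4) ∈ E(G2) ✓
  (1,2) → (φ(1),φ(2)) = (0,3) ∈ E(G2) ✓
  (1,3) → (φ(1),φ(3)) = (0,2) ∈ E(G2) ✓
  (2,3) → (φ(2),φ(3)) = (2,3) ∈ E(G2) ✓
  (3,4) → (φ(3),φ(4)) = (1,2) ∈ E(G2) ✓
All 6 edges of G1 map to edges of G2, and |E(G1)| = |E(G2)| = 6, so φ is a bijection on edges as well as vertices. Hence G1 ≅ G2.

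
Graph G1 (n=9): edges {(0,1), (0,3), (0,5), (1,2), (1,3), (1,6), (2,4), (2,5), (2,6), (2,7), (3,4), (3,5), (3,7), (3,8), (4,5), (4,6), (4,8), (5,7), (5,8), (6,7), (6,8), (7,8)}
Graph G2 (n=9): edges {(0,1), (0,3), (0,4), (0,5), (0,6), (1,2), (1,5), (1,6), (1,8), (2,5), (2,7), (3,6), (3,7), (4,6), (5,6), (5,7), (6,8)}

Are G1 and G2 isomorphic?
No, not isomorphic

The graphs are NOT isomorphic.

Degrees in G1: deg(0)=3, deg(1)=4, deg(2)=5, deg(3)=6, deg(4)=5, deg(5)=6, deg(6)=5, deg(7)=5, deg(8)=5.
Sorted degree sequence of G1: [6, 6, 5, 5, 5, 5, 5, 4, 3].
Degrees in G2: deg(0)=5, deg(1)=5, deg(2)=3, deg(3)=3, deg(4)=2, deg(5)=5, deg(6)=6, deg(7)=3, deg(8)=2.
Sorted degree sequence of G2: [6, 5, 5, 5, 3, 3, 3, 2, 2].
The (sorted) degree sequence is an isomorphism invariant, so since G1 and G2 have different degree sequences they cannot be isomorphic.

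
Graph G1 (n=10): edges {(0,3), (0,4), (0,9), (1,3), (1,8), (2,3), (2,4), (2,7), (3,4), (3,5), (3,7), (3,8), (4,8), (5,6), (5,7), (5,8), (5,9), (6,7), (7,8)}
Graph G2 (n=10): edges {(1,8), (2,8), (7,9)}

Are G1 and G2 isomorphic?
No, not isomorphic

The graphs are NOT isomorphic.

Connected components of G1: 1 component(s) with vertex sets [[0, 1, 2, 3, 4, 5, 6, 7, 8, 9]], sizes [10].
Connected components of G2: 7 component(s) with vertex sets [[0], [3], [4], [5], [6], [7, 9], [1, 2, 8]], sizes [1, 1, 1, 1, 1, 2, 3].
The number of connected components (and the multiset of component sizes) is an isomorphism invariant — an isomorphism maps each component of G1 bijectively onto a component of G2. Since G1 has 1 component(s) and G2 has 7, they cannot be isomorphic.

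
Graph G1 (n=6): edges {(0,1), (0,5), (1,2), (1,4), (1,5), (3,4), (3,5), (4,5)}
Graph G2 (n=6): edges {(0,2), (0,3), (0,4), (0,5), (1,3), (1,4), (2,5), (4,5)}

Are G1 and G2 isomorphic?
No, not isomorphic

The graphs are NOT isomorphic.

Counting triangles (3-cliques): G1 has 3, G2 has 2.
Triangle count is an isomorphism invariant, so differing triangle counts rule out isomorphism.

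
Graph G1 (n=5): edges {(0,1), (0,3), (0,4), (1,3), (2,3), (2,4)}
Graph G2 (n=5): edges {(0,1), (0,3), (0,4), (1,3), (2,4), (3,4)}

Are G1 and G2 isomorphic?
No, not isomorphic

The graphs are NOT isomorphic.

Degrees in G1: deg(0)=3, deg(1)=2, deg(2)=2, deg(3)=3, deg(4)=2.
Sorted degree sequence of G1: [3, 3, 2, 2, 2].
Degrees in G2: deg(0)=3, deg(1)=2, deg(2)=1, deg(3)=3, deg(4)=3.
Sorted degree sequence of G2: [3, 3, 3, 2, 1].
The (sorted) degree sequence is an isomorphism invariant, so since G1 and G2 have different degree sequences they cannot be isomorphic.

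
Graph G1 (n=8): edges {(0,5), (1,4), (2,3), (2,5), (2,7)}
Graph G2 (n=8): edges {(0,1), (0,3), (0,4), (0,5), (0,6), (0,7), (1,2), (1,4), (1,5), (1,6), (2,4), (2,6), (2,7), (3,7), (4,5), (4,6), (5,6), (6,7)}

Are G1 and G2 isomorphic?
No, not isomorphic

The graphs are NOT isomorphic.

Degrees in G1: deg(0)=1, deg(1)=1, deg(2)=3, deg(3)=1, deg(4)=1, deg(5)=2, deg(6)=0, deg(7)=1.
Sorted degree sequence of G1: [3, 2, 1, 1, 1, 1, 1, 0].
Degrees in G2: deg(0)=6, deg(1)=5, deg(2)=4, deg(3)=2, deg(4)=5, deg(5)=4, deg(6)=6, deg(7)=4.
Sorted degree sequence of G2: [6, 6, 5, 5, 4, 4, 4, 2].
The (sorted) degree sequence is an isomorphism invariant, so since G1 and G2 have different degree sequences they cannot be isomorphic.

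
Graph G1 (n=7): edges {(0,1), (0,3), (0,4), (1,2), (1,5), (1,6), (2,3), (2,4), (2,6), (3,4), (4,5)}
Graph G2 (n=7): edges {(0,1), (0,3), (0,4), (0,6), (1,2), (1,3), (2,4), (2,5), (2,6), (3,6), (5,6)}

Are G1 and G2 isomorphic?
Yes, isomorphic

The graphs are isomorphic.
One valid mapping φ: V(G1) → V(G2): 0→1, 1→2, 2→6, 3→3, 4→0, 5→4, 6→5

Verify φ preserves adjacency — for each edge of G1, its image is an edge of G2:
  (0,1) → (φ(0),φ(1)) = (1,2) ∈ E(G2) ✓
  (0,3) → (φ(0),φ(3)) = (1,3) ∈ E(G2) ✓
  (0,4) → (φ(0),φ(4)) = (0,1) ∈ E(G2) ✓
  (1,2) → (φ(1),φ(2)) = (2,6) ∈ E(G2) ✓
  (1,5) → (φ(1),φ(5)) = (2,4) ∈ E(G2) ✓
  (1,6) → (φ(1),φ(6)) = (2,5) ∈ E(G2) ✓
  (2,3) → (φ(2),φ(3)) = (3,6) ∈ E(G2) ✓
  (2,4) → (φ(2),φ(4)) = (0,6) ∈ E(G2) ✓
  (2,6) → (φ(2),φ(6)) = (5,6) ∈ E(G2) ✓
  (3,4) → (φ(3),φ(4)) = (0,3) ∈ E(G2) ✓
  (4,5) → (φ(4),φ(5)) = (0,4) ∈ E(G2) ✓
All 11 edges of G1 map to edges of G2, and |E(G1)| = |E(G2)| = 11, so φ is a bijection on edges as well as vertices. Hence G1 ≅ G2.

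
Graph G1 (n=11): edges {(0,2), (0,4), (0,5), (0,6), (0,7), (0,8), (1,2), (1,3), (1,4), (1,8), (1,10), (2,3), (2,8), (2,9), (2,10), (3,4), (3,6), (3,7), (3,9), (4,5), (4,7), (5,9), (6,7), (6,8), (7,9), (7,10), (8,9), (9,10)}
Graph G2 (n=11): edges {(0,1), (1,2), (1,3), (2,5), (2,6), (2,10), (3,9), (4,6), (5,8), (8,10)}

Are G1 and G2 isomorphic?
No, not isomorphic

The graphs are NOT isomorphic.

Connected components of G1: 1 component(s) with vertex sets [[0, 1, 2, 3, 4, 5, 6, 7, 8, 9, 10]], sizes [11].
Connected components of G2: 2 component(s) with vertex sets [[7], [0, 1, 2, 3, 4, 5, 6, 8, 9, 10]], sizes [1, 10].
The number of connected components (and the multiset of component sizes) is an isomorphism invariant — an isomorphism maps each component of G1 bijectively onto a component of G2. Since G1 has 1 component(s) and G2 has 2, they cannot be isomorphic.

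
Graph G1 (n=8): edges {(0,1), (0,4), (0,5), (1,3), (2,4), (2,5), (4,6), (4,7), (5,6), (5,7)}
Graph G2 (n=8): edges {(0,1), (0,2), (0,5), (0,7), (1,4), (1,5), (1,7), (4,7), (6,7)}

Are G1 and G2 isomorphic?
No, not isomorphic

The graphs are NOT isomorphic.

Counting triangles (3-cliques): G1 has 0, G2 has 3.
Triangle count is an isomorphism invariant, so differing triangle counts rule out isomorphism.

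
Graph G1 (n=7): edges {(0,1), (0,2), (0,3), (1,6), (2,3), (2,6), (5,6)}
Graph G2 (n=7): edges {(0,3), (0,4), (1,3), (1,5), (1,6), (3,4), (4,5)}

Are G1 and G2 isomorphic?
Yes, isomorphic

The graphs are isomorphic.
One valid mapping φ: V(G1) → V(G2): 0→4, 1→5, 2→3, 3→0, 4→2, 5→6, 6→1

Verify φ preserves adjacency — for each edge of G1, its image is an edge of G2:
  (0,1) → (φ(0),φ(1)) = (4,5) ∈ E(G2) ✓
  (0,2) → (φ(0),φ(2)) = (3,4) ∈ E(G2) ✓
  (0,3) → (φ(0),φ(3)) = (0,4) ∈ E(G2) ✓
  (1,6) → (φ(1),φ(6)) = (1,5) ∈ E(G2) ✓
  (2,3) → (φ(2),φ(3)) = (0,3) ∈ E(G2) ✓
  (2,6) → (φ(2),φ(6)) = (1,3) ∈ E(G2) ✓
  (5,6) → (φ(5),φ(6)) = (1,6) ∈ E(G2) ✓
All 7 edges of G1 map to edges of G2, and |E(G1)| = |E(G2)| = 7, so φ is a bijection on edges as well as vertices. Hence G1 ≅ G2.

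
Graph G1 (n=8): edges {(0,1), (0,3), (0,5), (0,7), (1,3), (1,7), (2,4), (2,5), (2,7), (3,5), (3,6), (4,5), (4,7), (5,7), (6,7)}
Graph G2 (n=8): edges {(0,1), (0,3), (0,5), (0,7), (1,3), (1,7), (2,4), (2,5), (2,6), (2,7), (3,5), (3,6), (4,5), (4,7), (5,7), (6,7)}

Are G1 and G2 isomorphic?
No, not isomorphic

The graphs are NOT isomorphic.

Counting edges: G1 has 15 edge(s); G2 has 16 edge(s).
Edge count is an isomorphism invariant (a bijection on vertices induces a bijection on edges), so differing edge counts rule out isomorphism.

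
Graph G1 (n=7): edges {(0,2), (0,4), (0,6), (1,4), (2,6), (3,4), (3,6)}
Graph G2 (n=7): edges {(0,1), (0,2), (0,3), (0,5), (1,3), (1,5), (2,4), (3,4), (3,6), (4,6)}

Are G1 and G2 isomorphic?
No, not isomorphic

The graphs are NOT isomorphic.

Counting triangles (3-cliques): G1 has 1, G2 has 3.
Triangle count is an isomorphism invariant, so differing triangle counts rule out isomorphism.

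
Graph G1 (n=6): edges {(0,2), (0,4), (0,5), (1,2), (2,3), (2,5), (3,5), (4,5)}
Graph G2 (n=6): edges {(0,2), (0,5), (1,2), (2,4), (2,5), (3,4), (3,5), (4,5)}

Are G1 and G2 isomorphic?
Yes, isomorphic

The graphs are isomorphic.
One valid mapping φ: V(G1) → V(G2): 0→4, 1→1, 2→2, 3→0, 4→3, 5→5

Verify φ preserves adjacency — for each edge of G1, its image is an edge of G2:
  (0,2) → (φ(0),φ(2)) = (2,4) ∈ E(G2) ✓
  (0,4) → (φ(0),φ(4)) = (3,4) ∈ E(G2) ✓
  (0,5) → (φ(0),φ(5)) = (4,5) ∈ E(G2) ✓
  (1,2) → (φ(1),φ(2)) = (1,2) ∈ E(G2) ✓
  (2,3) → (φ(2),φ(3)) = (0,2) ∈ E(G2) ✓
  (2,5) → (φ(2),φ(5)) = (2,5) ∈ E(G2) ✓
  (3,5) → (φ(3),φ(5)) = (0,5) ∈ E(G2) ✓
  (4,5) → (φ(4),φ(5)) = (3,5) ∈ E(G2) ✓
All 8 edges of G1 map to edges of G2, and |E(G1)| = |E(G2)| = 8, so φ is a bijection on edges as well as vertices. Hence G1 ≅ G2.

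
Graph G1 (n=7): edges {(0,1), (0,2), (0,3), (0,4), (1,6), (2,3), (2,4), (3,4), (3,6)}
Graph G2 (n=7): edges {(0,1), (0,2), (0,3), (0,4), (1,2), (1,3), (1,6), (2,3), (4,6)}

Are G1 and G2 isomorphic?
Yes, isomorphic

The graphs are isomorphic.
One valid mapping φ: V(G1) → V(G2): 0→0, 1→4, 2→3, 3→1, 4→2, 5→5, 6→6

Verify φ preserves adjacency — for each edge of G1, its image is an edge of G2:
  (0,1) → (φ(0),φ(1)) = (0,4) ∈ E(G2) ✓
  (0,2) → (φ(0),φ(2)) = (0,3) ∈ E(G2) ✓
  (0,3) → (φ(0),φ(3)) = (0,1) ∈ E(G2) ✓
  (0,4) → (φ(0),φ(4)) = (0,2) ∈ E(G2) ✓
  (1,6) → (φ(1),φ(6)) = (4,6) ∈ E(G2) ✓
  (2,3) → (φ(2),φ(3)) = (1,3) ∈ E(G2) ✓
  (2,4) → (φ(2),φ(4)) = (2,3) ∈ E(G2) ✓
  (3,4) → (φ(3),φ(4)) = (1,2) ∈ E(G2) ✓
  (3,6) → (φ(3),φ(6)) = (1,6) ∈ E(G2) ✓
All 9 edges of G1 map to edges of G2, and |E(G1)| = |E(G2)| = 9, so φ is a bijection on edges as well as vertices. Hence G1 ≅ G2.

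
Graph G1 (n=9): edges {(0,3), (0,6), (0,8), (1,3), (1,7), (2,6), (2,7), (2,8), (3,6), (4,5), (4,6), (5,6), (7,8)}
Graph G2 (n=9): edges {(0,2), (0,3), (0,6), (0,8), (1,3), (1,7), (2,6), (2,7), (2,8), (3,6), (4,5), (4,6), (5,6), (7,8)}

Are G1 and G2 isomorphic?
No, not isomorphic

The graphs are NOT isomorphic.

Counting edges: G1 has 13 edge(s); G2 has 14 edge(s).
Edge count is an isomorphism invariant (a bijection on vertices induces a bijection on edges), so differing edge counts rule out isomorphism.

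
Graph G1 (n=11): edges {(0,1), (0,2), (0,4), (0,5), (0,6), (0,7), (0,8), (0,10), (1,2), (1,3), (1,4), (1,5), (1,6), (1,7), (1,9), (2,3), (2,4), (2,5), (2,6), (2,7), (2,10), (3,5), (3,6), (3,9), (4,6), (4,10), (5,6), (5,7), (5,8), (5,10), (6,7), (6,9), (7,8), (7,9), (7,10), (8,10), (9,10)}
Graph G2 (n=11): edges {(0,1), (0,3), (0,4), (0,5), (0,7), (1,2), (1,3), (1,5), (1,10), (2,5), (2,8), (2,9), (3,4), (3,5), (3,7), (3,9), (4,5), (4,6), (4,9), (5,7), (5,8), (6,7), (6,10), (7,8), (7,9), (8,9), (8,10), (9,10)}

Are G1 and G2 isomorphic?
No, not isomorphic

The graphs are NOT isomorphic.

Counting triangles (3-cliques): G1 has 52, G2 has 18.
Triangle count is an isomorphism invariant, so differing triangle counts rule out isomorphism.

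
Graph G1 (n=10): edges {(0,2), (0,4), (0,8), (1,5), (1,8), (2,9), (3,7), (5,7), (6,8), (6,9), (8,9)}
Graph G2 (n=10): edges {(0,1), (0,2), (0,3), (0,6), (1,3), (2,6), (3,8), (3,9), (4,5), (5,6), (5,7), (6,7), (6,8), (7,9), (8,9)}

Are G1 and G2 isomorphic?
No, not isomorphic

The graphs are NOT isomorphic.

Counting triangles (3-cliques): G1 has 1, G2 has 4.
Triangle count is an isomorphism invariant, so differing triangle counts rule out isomorphism.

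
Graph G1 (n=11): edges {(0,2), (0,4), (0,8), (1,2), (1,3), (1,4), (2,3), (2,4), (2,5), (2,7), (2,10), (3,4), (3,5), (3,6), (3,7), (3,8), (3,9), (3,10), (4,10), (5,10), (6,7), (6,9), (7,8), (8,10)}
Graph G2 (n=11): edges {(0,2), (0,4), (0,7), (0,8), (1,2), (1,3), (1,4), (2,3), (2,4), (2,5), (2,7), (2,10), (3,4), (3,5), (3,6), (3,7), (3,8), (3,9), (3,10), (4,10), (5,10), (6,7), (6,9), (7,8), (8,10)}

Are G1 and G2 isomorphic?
No, not isomorphic

The graphs are NOT isomorphic.

Counting edges: G1 has 24 edge(s); G2 has 25 edge(s).
Edge count is an isomorphism invariant (a bijection on vertices induces a bijection on edges), so differing edge counts rule out isomorphism.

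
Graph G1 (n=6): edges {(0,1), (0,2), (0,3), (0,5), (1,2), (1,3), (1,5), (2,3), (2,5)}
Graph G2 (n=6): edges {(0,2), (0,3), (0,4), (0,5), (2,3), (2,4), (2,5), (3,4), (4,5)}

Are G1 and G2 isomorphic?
Yes, isomorphic

The graphs are isomorphic.
One valid mapping φ: V(G1) → V(G2): 0→4, 1→2, 2→0, 3→3, 4→1, 5→5

Verify φ preserves adjacency — for each edge of G1, its image is an edge of G2:
  (0,1) → (φ(0),φ(1)) = (2,4) ∈ E(G2) ✓
  (0,2) → (φ(0),φ(2)) = (0,4) ∈ E(G2) ✓
  (0,3) → (φ(0),φ(3)) = (3,4) ∈ E(G2) ✓
  (0,5) → (φ(0),φ(5)) = (4,5) ∈ E(G2) ✓
  (1,2) → (φ(1),φ(2)) = (0,2) ∈ E(G2) ✓
  (1,3) → (φ(1),φ(3)) = (2,3) ∈ E(G2) ✓
  (1,5) → (φ(1),φ(5)) = (2,5) ∈ E(G2) ✓
  (2,3) → (φ(2),φ(3)) = (0,3) ∈ E(G2) ✓
  (2,5) → (φ(2),φ(5)) = (0,5) ∈ E(G2) ✓
All 9 edges of G1 map to edges of G2, and |E(G1)| = |E(G2)| = 9, so φ is a bijection on edges as well as vertices. Hence G1 ≅ G2.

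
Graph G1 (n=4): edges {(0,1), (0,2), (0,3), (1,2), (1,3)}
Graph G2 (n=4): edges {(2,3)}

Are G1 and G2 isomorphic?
No, not isomorphic

The graphs are NOT isomorphic.

Connected components of G1: 1 component(s) with vertex sets [[0, 1, 2, 3]], sizes [4].
Connected components of G2: 3 component(s) with vertex sets [[0], [1], [2, 3]], sizes [1, 1, 2].
The number of connected components (and the multiset of component sizes) is an isomorphism invariant — an isomorphism maps each component of G1 bijectively onto a component of G2. Since G1 has 1 component(s) and G2 has 3, they cannot be isomorphic.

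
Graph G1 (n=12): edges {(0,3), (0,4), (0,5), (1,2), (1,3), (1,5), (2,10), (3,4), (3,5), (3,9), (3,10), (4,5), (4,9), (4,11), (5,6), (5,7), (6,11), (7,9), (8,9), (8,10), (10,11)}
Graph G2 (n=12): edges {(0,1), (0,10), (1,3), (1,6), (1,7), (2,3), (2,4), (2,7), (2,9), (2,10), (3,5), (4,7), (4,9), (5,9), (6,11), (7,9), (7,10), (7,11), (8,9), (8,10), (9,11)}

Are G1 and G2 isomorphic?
Yes, isomorphic

The graphs are isomorphic.
One valid mapping φ: V(G1) → V(G2): 0→4, 1→11, 2→6, 3→7, 4→2, 5→9, 6→5, 7→8, 8→0, 9→10, 10→1, 11→3

Verify φ preserves adjacency — for each edge of G1, its image is an edge of G2:
  (0,3) → (φ(0),φ(3)) = (4,7) ∈ E(G2) ✓
  (0,4) → (φ(0),φ(4)) = (2,4) ∈ E(G2) ✓
  (0,5) → (φ(0),φ(5)) = (4,9) ∈ E(G2) ✓
  (1,2) → (φ(1),φ(2)) = (6,11) ∈ E(G2) ✓
  (1,3) → (φ(1),φ(3)) = (7,11) ∈ E(G2) ✓
  (1,5) → (φ(1),φ(5)) = (9,11) ∈ E(G2) ✓
  (2,10) → (φ(2),φ(10)) = (1,6) ∈ E(G2) ✓
  (3,4) → (φ(3),φ(4)) = (2,7) ∈ E(G2) ✓
  (3,5) → (φ(3),φ(5)) = (7,9) ∈ E(G2) ✓
  (3,9) → (φ(3),φ(9)) = (7,10) ∈ E(G2) ✓
  (3,10) → (φ(3),φ(10)) = (1,7) ∈ E(G2) ✓
  (4,5) → (φ(4),φ(5)) = (2,9) ∈ E(G2) ✓
  (4,9) → (φ(4),φ(9)) = (2,10) ∈ E(G2) ✓
  (4,11) → (φ(4),φ(11)) = (2,3) ∈ E(G2) ✓
  (5,6) → (φ(5),φ(6)) = (5,9) ∈ E(G2) ✓
  (5,7) → (φ(5),φ(7)) = (8,9) ∈ E(G2) ✓
  (6,11) → (φ(6),φ(11)) = (3,5) ∈ E(G2) ✓
  (7,9) → (φ(7),φ(9)) = (8,10) ∈ E(G2) ✓
  (8,9) → (φ(8),φ(9)) = (0,10) ∈ E(G2) ✓
  (8,10) → (φ(8),φ(10)) = (0,1) ∈ E(G2) ✓
  (10,11) → (φ(10),φ(11)) = (1,3) ∈ E(G2) ✓
All 21 edges of G1 map to edges of G2, and |E(G1)| = |E(G2)| = 21, so φ is a bijection on edges as well as vertices. Hence G1 ≅ G2.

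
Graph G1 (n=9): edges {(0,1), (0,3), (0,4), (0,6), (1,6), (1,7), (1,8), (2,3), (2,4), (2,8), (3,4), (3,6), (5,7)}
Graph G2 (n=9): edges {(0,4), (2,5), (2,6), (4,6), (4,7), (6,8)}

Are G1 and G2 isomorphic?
No, not isomorphic

The graphs are NOT isomorphic.

Connected components of G1: 1 component(s) with vertex sets [[0, 1, 2, 3, 4, 5, 6, 7, 8]], sizes [9].
Connected components of G2: 3 component(s) with vertex sets [[1], [3], [0, 2, 4, 5, 6, 7, 8]], sizes [1, 1, 7].
The number of connected components (and the multiset of component sizes) is an isomorphism invariant — an isomorphism maps each component of G1 bijectively onto a component of G2. Since G1 has 1 component(s) and G2 has 3, they cannot be isomorphic.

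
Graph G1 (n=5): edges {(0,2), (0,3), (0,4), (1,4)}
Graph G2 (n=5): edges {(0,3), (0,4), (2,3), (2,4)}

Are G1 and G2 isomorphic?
No, not isomorphic

The graphs are NOT isomorphic.

Connected components of G1: 1 component(s) with vertex sets [[0, 1, 2, 3, 4]], sizes [5].
Connected components of G2: 2 component(s) with vertex sets [[1], [0, 2, 3, 4]], sizes [1, 4].
The number of connected components (and the multiset of component sizes) is an isomorphism invariant — an isomorphism maps each component of G1 bijectively onto a component of G2. Since G1 has 1 component(s) and G2 has 2, they cannot be isomorphic.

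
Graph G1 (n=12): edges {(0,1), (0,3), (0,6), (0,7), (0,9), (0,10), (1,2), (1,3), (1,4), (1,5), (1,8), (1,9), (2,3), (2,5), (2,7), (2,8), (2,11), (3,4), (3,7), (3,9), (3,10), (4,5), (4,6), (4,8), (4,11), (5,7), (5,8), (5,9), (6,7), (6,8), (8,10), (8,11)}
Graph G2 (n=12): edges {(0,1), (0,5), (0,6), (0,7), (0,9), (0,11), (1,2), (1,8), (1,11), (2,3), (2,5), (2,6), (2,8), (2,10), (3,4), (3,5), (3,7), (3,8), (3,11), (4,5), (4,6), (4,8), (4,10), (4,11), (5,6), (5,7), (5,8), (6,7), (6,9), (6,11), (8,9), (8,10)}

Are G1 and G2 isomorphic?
Yes, isomorphic

The graphs are isomorphic.
One valid mapping φ: V(G1) → V(G2): 0→0, 1→5, 2→4, 3→6, 4→2, 5→3, 6→1, 7→11, 8→8, 9→7, 10→9, 11→10

Verify φ preserves adjacency — for each edge of G1, its image is an edge of G2:
  (0,1) → (φ(0),φ(1)) = (0,5) ∈ E(G2) ✓
  (0,3) → (φ(0),φ(3)) = (0,6) ∈ E(G2) ✓
  (0,6) → (φ(0),φ(6)) = (0,1) ∈ E(G2) ✓
  (0,7) → (φ(0),φ(7)) = (0,11) ∈ E(G2) ✓
  (0,9) → (φ(0),φ(9)) = (0,7) ∈ E(G2) ✓
  (0,10) → (φ(0),φ(10)) = (0,9) ∈ E(G2) ✓
  (1,2) → (φ(1),φ(2)) = (4,5) ∈ E(G2) ✓
  (1,3) → (φ(1),φ(3)) = (5,6) ∈ E(G2) ✓
  (1,4) → (φ(1),φ(4)) = (2,5) ∈ E(G2) ✓
  (1,5) → (φ(1),φ(5)) = (3,5) ∈ E(G2) ✓
  (1,8) → (φ(1),φ(8)) = (5,8) ∈ E(G2) ✓
  (1,9) → (φ(1),φ(9)) = (5,7) ∈ E(G2) ✓
  (2,3) → (φ(2),φ(3)) = (4,6) ∈ E(G2) ✓
  (2,5) → (φ(2),φ(5)) = (3,4) ∈ E(G2) ✓
  (2,7) → (φ(2),φ(7)) = (4,11) ∈ E(G2) ✓
  (2,8) → (φ(2),φ(8)) = (4,8) ∈ E(G2) ✓
  (2,11) → (φ(2),φ(11)) = (4,10) ∈ E(G2) ✓
  (3,4) → (φ(3),φ(4)) = (2,6) ∈ E(G2) ✓
  (3,7) → (φ(3),φ(7)) = (6,11) ∈ E(G2) ✓
  (3,9) → (φ(3),φ(9)) = (6,7) ∈ E(G2) ✓
  (3,10) → (φ(3),φ(10)) = (6,9) ∈ E(G2) ✓
  (4,5) → (φ(4),φ(5)) = (2,3) ∈ E(G2) ✓
  (4,6) → (φ(4),φ(6)) = (1,2) ∈ E(G2) ✓
  (4,8) → (φ(4),φ(8)) = (2,8) ∈ E(G2) ✓
  (4,11) → (φ(4),φ(11)) = (2,10) ∈ E(G2) ✓
  (5,7) → (φ(5),φ(7)) = (3,11) ∈ E(G2) ✓
  (5,8) → (φ(5),φ(8)) = (3,8) ∈ E(G2) ✓
  (5,9) → (φ(5),φ(9)) = (3,7) ∈ E(G2) ✓
  (6,7) → (φ(6),φ(7)) = (1,11) ∈ E(G2) ✓
  (6,8) → (φ(6),φ(8)) = (1,8) ∈ E(G2) ✓
  (8,10) → (φ(8),φ(10)) = (8,9) ∈ E(G2) ✓
  (8,11) → (φ(8),φ(11)) = (8,10) ∈ E(G2) ✓
All 32 edges of G1 map to edges of G2, and |E(G1)| = |E(G2)| = 32, so φ is a bijection on edges as well as vertices. Hence G1 ≅ G2.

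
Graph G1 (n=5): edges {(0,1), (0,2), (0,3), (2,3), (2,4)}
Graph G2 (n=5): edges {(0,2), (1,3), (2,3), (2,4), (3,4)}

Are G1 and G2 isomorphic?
Yes, isomorphic

The graphs are isomorphic.
One valid mapping φ: V(G1) → V(G2): 0→2, 1→0, 2→3, 3→4, 4→1

Verify φ preserves adjacency — for each edge of G1, its image is an edge of G2:
  (0,1) → (φ(0),φ(1)) = (0,2) ∈ E(G2) ✓
  (0,2) → (φ(0),φ(2)) = (2,3) ∈ E(G2) ✓
  (0,3) → (φ(0),φ(3)) = (2,4) ∈ E(G2) ✓
  (2,3) → (φ(2),φ(3)) = (3,4) ∈ E(G2) ✓
  (2,4) → (φ(2),φ(4)) = (1,3) ∈ E(G2) ✓
All 5 edges of G1 map to edges of G2, and |E(G1)| = |E(G2)| = 5, so φ is a bijection on edges as well as vertices. Hence G1 ≅ G2.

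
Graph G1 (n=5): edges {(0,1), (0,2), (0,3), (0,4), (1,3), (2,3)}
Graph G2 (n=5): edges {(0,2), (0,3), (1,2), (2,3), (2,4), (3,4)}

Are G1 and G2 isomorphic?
Yes, isomorphic

The graphs are isomorphic.
One valid mapping φ: V(G1) → V(G2): 0→2, 1→4, 2→0, 3→3, 4→1

Verify φ preserves adjacency — for each edge of G1, its image is an edge of G2:
  (0,1) → (φ(0),φ(1)) = (2,4) ∈ E(G2) ✓
  (0,2) → (φ(0),φ(2)) = (0,2) ∈ E(G2) ✓
  (0,3) → (φ(0),φ(3)) = (2,3) ∈ E(G2) ✓
  (0,4) → (φ(0),φ(4)) = (1,2) ∈ E(G2) ✓
  (1,3) → (φ(1),φ(3)) = (3,4) ∈ E(G2) ✓
  (2,3) → (φ(2),φ(3)) = (0,3) ∈ E(G2) ✓
All 6 edges of G1 map to edges of G2, and |E(G1)| = |E(G2)| = 6, so φ is a bijection on edges as well as vertices. Hence G1 ≅ G2.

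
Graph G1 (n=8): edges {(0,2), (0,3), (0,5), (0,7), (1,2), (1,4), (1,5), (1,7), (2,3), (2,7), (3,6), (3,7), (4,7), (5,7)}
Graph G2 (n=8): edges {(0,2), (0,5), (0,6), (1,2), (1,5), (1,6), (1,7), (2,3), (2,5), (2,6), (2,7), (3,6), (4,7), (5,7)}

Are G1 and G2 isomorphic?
Yes, isomorphic

The graphs are isomorphic.
One valid mapping φ: V(G1) → V(G2): 0→5, 1→6, 2→1, 3→7, 4→3, 5→0, 6→4, 7→2

Verify φ preserves adjacency — for each edge of G1, its image is an edge of G2:
  (0,2) → (φ(0),φ(2)) = (1,5) ∈ E(G2) ✓
  (0,3) → (φ(0),φ(3)) = (5,7) ∈ E(G2) ✓
  (0,5) → (φ(0),φ(5)) = (0,5) ∈ E(G2) ✓
  (0,7) → (φ(0),φ(7)) = (2,5) ∈ E(G2) ✓
  (1,2) → (φ(1),φ(2)) = (1,6) ∈ E(G2) ✓
  (1,4) → (φ(1),φ(4)) = (3,6) ∈ E(G2) ✓
  (1,5) → (φ(1),φ(5)) = (0,6) ∈ E(G2) ✓
  (1,7) → (φ(1),φ(7)) = (2,6) ∈ E(G2) ✓
  (2,3) → (φ(2),φ(3)) = (1,7) ∈ E(G2) ✓
  (2,7) → (φ(2),φ(7)) = (1,2) ∈ E(G2) ✓
  (3,6) → (φ(3),φ(6)) = (4,7) ∈ E(G2) ✓
  (3,7) → (φ(3),φ(7)) = (2,7) ∈ E(G2) ✓
  (4,7) → (φ(4),φ(7)) = (2,3) ∈ E(G2) ✓
  (5,7) → (φ(5),φ(7)) = (0,2) ∈ E(G2) ✓
All 14 edges of G1 map to edges of G2, and |E(G1)| = |E(G2)| = 14, so φ is a bijection on edges as well as vertices. Hence G1 ≅ G2.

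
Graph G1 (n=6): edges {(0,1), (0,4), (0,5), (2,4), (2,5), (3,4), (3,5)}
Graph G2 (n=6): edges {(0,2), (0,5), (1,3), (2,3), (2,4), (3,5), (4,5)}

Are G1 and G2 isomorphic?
Yes, isomorphic

The graphs are isomorphic.
One valid mapping φ: V(G1) → V(G2): 0→3, 1→1, 2→4, 3→0, 4→2, 5→5

Verify φ preserves adjacency — for each edge of G1, its image is an edge of G2:
  (0,1) → (φ(0),φ(1)) = (1,3) ∈ E(G2) ✓
  (0,4) → (φ(0),φ(4)) = (2,3) ∈ E(G2) ✓
  (0,5) → (φ(0),φ(5)) = (3,5) ∈ E(G2) ✓
  (2,4) → (φ(2),φ(4)) = (2,4) ∈ E(G2) ✓
  (2,5) → (φ(2),φ(5)) = (4,5) ∈ E(G2) ✓
  (3,4) → (φ(3),φ(4)) = (0,2) ∈ E(G2) ✓
  (3,5) → (φ(3),φ(5)) = (0,5) ∈ E(G2) ✓
All 7 edges of G1 map to edges of G2, and |E(G1)| = |E(G2)| = 7, so φ is a bijection on edges as well as vertices. Hence G1 ≅ G2.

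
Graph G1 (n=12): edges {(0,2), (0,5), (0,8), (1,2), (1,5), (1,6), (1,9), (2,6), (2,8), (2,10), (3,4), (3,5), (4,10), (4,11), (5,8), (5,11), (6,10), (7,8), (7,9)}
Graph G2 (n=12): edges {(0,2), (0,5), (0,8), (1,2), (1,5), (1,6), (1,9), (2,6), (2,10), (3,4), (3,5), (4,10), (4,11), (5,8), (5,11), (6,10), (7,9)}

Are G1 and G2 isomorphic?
No, not isomorphic

The graphs are NOT isomorphic.

Counting edges: G1 has 19 edge(s); G2 has 17 edge(s).
Edge count is an isomorphism invariant (a bijection on vertices induces a bijection on edges), so differing edge counts rule out isomorphism.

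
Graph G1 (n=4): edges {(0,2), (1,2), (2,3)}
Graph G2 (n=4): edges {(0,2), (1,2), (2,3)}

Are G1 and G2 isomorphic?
Yes, isomorphic

The graphs are isomorphic.
One valid mapping φ: V(G1) → V(G2): 0→3, 1→0, 2→2, 3→1

Verify φ preserves adjacency — for each edge of G1, its image is an edge of G2:
  (0,2) → (φ(0),φ(2)) = (2,3) ∈ E(G2) ✓
  (1,2) → (φ(1),φ(2)) = (0,2) ∈ E(G2) ✓
  (2,3) → (φ(2),φ(3)) = (1,2) ∈ E(G2) ✓
All 3 edges of G1 map to edges of G2, and |E(G1)| = |E(G2)| = 3, so φ is a bijection on edges as well as vertices. Hence G1 ≅ G2.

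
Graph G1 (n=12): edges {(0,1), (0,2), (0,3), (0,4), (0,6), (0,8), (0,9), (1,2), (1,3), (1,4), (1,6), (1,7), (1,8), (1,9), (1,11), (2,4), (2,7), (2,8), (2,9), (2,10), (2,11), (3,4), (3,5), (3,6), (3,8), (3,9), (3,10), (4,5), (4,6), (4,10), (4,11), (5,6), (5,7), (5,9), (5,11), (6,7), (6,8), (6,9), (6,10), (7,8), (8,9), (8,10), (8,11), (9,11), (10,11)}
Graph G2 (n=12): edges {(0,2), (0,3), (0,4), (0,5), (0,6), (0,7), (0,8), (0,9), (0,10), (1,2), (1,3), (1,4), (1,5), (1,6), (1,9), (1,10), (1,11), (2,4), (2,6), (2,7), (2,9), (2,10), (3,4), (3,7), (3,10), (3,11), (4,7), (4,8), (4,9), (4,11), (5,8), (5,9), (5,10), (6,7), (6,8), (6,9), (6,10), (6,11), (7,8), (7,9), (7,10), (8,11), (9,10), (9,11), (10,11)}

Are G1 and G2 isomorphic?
Yes, isomorphic

The graphs are isomorphic.
One valid mapping φ: V(G1) → V(G2): 0→2, 1→9, 2→1, 3→7, 4→4, 5→8, 6→0, 7→5, 8→10, 9→6, 10→3, 11→11

Verify φ preserves adjacency — for each edge of G1, its image is an edge of G2:
  (0,1) → (φ(0),φ(1)) = (2,9) ∈ E(G2) ✓
  (0,2) → (φ(0),φ(2)) = (1,2) ∈ E(G2) ✓
  (0,3) → (φ(0),φ(3)) = (2,7) ∈ E(G2) ✓
  (0,4) → (φ(0),φ(4)) = (2,4) ∈ E(G2) ✓
  (0,6) → (φ(0),φ(6)) = (0,2) ∈ E(G2) ✓
  (0,8) → (φ(0),φ(8)) = (2,10) ∈ E(G2) ✓
  (0,9) → (φ(0),φ(9)) = (2,6) ∈ E(G2) ✓
  (1,2) → (φ(1),φ(2)) = (1,9) ∈ E(G2) ✓
  (1,3) → (φ(1),φ(3)) = (7,9) ∈ E(G2) ✓
  (1,4) → (φ(1),φ(4)) = (4,9) ∈ E(G2) ✓
  (1,6) → (φ(1),φ(6)) = (0,9) ∈ E(G2) ✓
  (1,7) → (φ(1),φ(7)) = (5,9) ∈ E(G2) ✓
  (1,8) → (φ(1),φ(8)) = (9,10) ∈ E(G2) ✓
  (1,9) → (φ(1),φ(9)) = (6,9) ∈ E(G2) ✓
  (1,11) → (φ(1),φ(11)) = (9,11) ∈ E(G2) ✓
  (2,4) → (φ(2),φ(4)) = (1,4) ∈ E(G2) ✓
  (2,7) → (φ(2),φ(7)) = (1,5) ∈ E(G2) ✓
  (2,8) → (φ(2),φ(8)) = (1,10) ∈ E(G2) ✓
  (2,9) → (φ(2),φ(9)) = (1,6) ∈ E(G2) ✓
  (2,10) → (φ(2),φ(10)) = (1,3) ∈ E(G2) ✓
  (2,11) → (φ(2),φ(11)) = (1,11) ∈ E(G2) ✓
  (3,4) → (φ(3),φ(4)) = (4,7) ∈ E(G2) ✓
  (3,5) → (φ(3),φ(5)) = (7,8) ∈ E(G2) ✓
  (3,6) → (φ(3),φ(6)) = (0,7) ∈ E(G2) ✓
  (3,8) → (φ(3),φ(8)) = (7,10) ∈ E(G2) ✓
  (3,9) → (φ(3),φ(9)) = (6,7) ∈ E(G2) ✓
  (3,10) → (φ(3),φ(10)) = (3,7) ∈ E(G2) ✓
  (4,5) → (φ(4),φ(5)) = (4,8) ∈ E(G2) ✓
  (4,6) → (φ(4),φ(6)) = (0,4) ∈ E(G2) ✓
  (4,10) → (φ(4),φ(10)) = (3,4) ∈ E(G2) ✓
  (4,11) → (φ(4),φ(11)) = (4,11) ∈ E(G2) ✓
  (5,6) → (φ(5),φ(6)) = (0,8) ∈ E(G2) ✓
  (5,7) → (φ(5),φ(7)) = (5,8) ∈ E(G2) ✓
  (5,9) → (φ(5),φ(9)) = (6,8) ∈ E(G2) ✓
  (5,11) → (φ(5),φ(11)) = (8,11) ∈ E(G2) ✓
  (6,7) → (φ(6),φ(7)) = (0,5) ∈ E(G2) ✓
  (6,8) → (φ(6),φ(8)) = (0,10) ∈ E(G2) ✓
  (6,9) → (φ(6),φ(9)) = (0,6) ∈ E(G2) ✓
  (6,10) → (φ(6),φ(10)) = (0,3) ∈ E(G2) ✓
  (7,8) → (φ(7),φ(8)) = (5,10) ∈ E(G2) ✓
  (8,9) → (φ(8),φ(9)) = (6,10) ∈ E(G2) ✓
  (8,10) → (φ(8),φ(10)) = (3,10) ∈ E(G2) ✓
  (8,11) → (φ(8),φ(11)) = (10,11) ∈ E(G2) ✓
  (9,11) → (φ(9),φ(11)) = (6,11) ∈ E(G2) ✓
  (10,11) → (φ(10),φ(11)) = (3,11) ∈ E(G2) ✓
All 45 edges of G1 map to edges of G2, and |E(G1)| = |E(G2)| = 45, so φ is a bijection on edges as well as vertices. Hence G1 ≅ G2.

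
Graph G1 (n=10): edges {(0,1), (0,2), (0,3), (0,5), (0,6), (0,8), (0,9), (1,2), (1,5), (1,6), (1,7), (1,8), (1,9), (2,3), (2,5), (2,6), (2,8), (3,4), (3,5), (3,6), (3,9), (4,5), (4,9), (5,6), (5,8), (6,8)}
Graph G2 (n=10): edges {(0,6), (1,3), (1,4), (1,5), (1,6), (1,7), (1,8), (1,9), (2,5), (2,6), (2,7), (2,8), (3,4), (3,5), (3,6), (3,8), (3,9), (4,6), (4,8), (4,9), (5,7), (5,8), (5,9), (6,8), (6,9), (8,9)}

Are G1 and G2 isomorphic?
Yes, isomorphic

The graphs are isomorphic.
One valid mapping φ: V(G1) → V(G2): 0→8, 1→6, 2→3, 3→5, 4→7, 5→1, 6→9, 7→0, 8→4, 9→2

Verify φ preserves adjacency — for each edge of G1, its image is an edge of G2:
  (0,1) → (φ(0),φ(1)) = (6,8) ∈ E(G2) ✓
  (0,2) → (φ(0),φ(2)) = (3,8) ∈ E(G2) ✓
  (0,3) → (φ(0),φ(3)) = (5,8) ∈ E(G2) ✓
  (0,5) → (φ(0),φ(5)) = (1,8) ∈ E(G2) ✓
  (0,6) → (φ(0),φ(6)) = (8,9) ∈ E(G2) ✓
  (0,8) → (φ(0),φ(8)) = (4,8) ∈ E(G2) ✓
  (0,9) → (φ(0),φ(9)) = (2,8) ∈ E(G2) ✓
  (1,2) → (φ(1),φ(2)) = (3,6) ∈ E(G2) ✓
  (1,5) → (φ(1),φ(5)) = (1,6) ∈ E(G2) ✓
  (1,6) → (φ(1),φ(6)) = (6,9) ∈ E(G2) ✓
  (1,7) → (φ(1),φ(7)) = (0,6) ∈ E(G2) ✓
  (1,8) → (φ(1),φ(8)) = (4,6) ∈ E(G2) ✓
  (1,9) → (φ(1),φ(9)) = (2,6) ∈ E(G2) ✓
  (2,3) → (φ(2),φ(3)) = (3,5) ∈ E(G2) ✓
  (2,5) → (φ(2),φ(5)) = (1,3) ∈ E(G2) ✓
  (2,6) → (φ(2),φ(6)) = (3,9) ∈ E(G2) ✓
  (2,8) → (φ(2),φ(8)) = (3,4) ∈ E(G2) ✓
  (3,4) → (φ(3),φ(4)) = (5,7) ∈ E(G2) ✓
  (3,5) → (φ(3),φ(5)) = (1,5) ∈ E(G2) ✓
  (3,6) → (φ(3),φ(6)) = (5,9) ∈ E(G2) ✓
  (3,9) → (φ(3),φ(9)) = (2,5) ∈ E(G2) ✓
  (4,5) → (φ(4),φ(5)) = (1,7) ∈ E(G2) ✓
  (4,9) → (φ(4),φ(9)) = (2,7) ∈ E(G2) ✓
  (5,6) → (φ(5),φ(6)) = (1,9) ∈ E(G2) ✓
  (5,8) → (φ(5),φ(8)) = (1,4) ∈ E(G2) ✓
  (6,8) → (φ(6),φ(8)) = (4,9) ∈ E(G2) ✓
All 26 edges of G1 map to edges of G2, and |E(G1)| = |E(G2)| = 26, so φ is a bijection on edges as well as vertices. Hence G1 ≅ G2.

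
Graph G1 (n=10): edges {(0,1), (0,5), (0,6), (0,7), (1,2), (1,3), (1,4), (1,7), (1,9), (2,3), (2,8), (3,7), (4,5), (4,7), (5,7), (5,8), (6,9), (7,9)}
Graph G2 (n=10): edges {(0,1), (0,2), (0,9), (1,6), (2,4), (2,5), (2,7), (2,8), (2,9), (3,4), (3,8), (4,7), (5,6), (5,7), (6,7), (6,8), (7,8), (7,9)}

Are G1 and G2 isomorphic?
Yes, isomorphic

The graphs are isomorphic.
One valid mapping φ: V(G1) → V(G2): 0→8, 1→2, 2→0, 3→9, 4→5, 5→6, 6→3, 7→7, 8→1, 9→4

Verify φ preserves adjacency — for each edge of G1, its image is an edge of G2:
  (0,1) → (φ(0),φ(1)) = (2,8) ∈ E(G2) ✓
  (0,5) → (φ(0),φ(5)) = (6,8) ∈ E(G2) ✓
  (0,6) → (φ(0),φ(6)) = (3,8) ∈ E(G2) ✓
  (0,7) → (φ(0),φ(7)) = (7,8) ∈ E(G2) ✓
  (1,2) → (φ(1),φ(2)) = (0,2) ∈ E(G2) ✓
  (1,3) → (φ(1),φ(3)) = (2,9) ∈ E(G2) ✓
  (1,4) → (φ(1),φ(4)) = (2,5) ∈ E(G2) ✓
  (1,7) → (φ(1),φ(7)) = (2,7) ∈ E(G2) ✓
  (1,9) → (φ(1),φ(9)) = (2,4) ∈ E(G2) ✓
  (2,3) → (φ(2),φ(3)) = (0,9) ∈ E(G2) ✓
  (2,8) → (φ(2),φ(8)) = (0,1) ∈ E(G2) ✓
  (3,7) → (φ(3),φ(7)) = (7,9) ∈ E(G2) ✓
  (4,5) → (φ(4),φ(5)) = (5,6) ∈ E(G2) ✓
  (4,7) → (φ(4),φ(7)) = (5,7) ∈ E(G2) ✓
  (5,7) → (φ(5),φ(7)) = (6,7) ∈ E(G2) ✓
  (5,8) → (φ(5),φ(8)) = (1,6) ∈ E(G2) ✓
  (6,9) → (φ(6),φ(9)) = (3,4) ∈ E(G2) ✓
  (7,9) → (φ(7),φ(9)) = (4,7) ∈ E(G2) ✓
All 18 edges of G1 map to edges of G2, and |E(G1)| = |E(G2)| = 18, so φ is a bijection on edges as well as vertices. Hence G1 ≅ G2.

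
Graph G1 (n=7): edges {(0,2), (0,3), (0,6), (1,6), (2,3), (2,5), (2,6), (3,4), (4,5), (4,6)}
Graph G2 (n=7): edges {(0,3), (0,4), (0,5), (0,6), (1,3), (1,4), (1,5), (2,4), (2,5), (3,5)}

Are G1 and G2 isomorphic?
Yes, isomorphic

The graphs are isomorphic.
One valid mapping φ: V(G1) → V(G2): 0→3, 1→6, 2→5, 3→1, 4→4, 5→2, 6→0

Verify φ preserves adjacency — for each edge of G1, its image is an edge of G2:
  (0,2) → (φ(0),φ(2)) = (3,5) ∈ E(G2) ✓
  (0,3) → (φ(0),φ(3)) = (1,3) ∈ E(G2) ✓
  (0,6) → (φ(0),φ(6)) = (0,3) ∈ E(G2) ✓
  (1,6) → (φ(1),φ(6)) = (0,6) ∈ E(G2) ✓
  (2,3) → (φ(2),φ(3)) = (1,5) ∈ E(G2) ✓
  (2,5) → (φ(2),φ(5)) = (2,5) ∈ E(G2) ✓
  (2,6) → (φ(2),φ(6)) = (0,5) ∈ E(G2) ✓
  (3,4) → (φ(3),φ(4)) = (1,4) ∈ E(G2) ✓
  (4,5) → (φ(4),φ(5)) = (2,4) ∈ E(G2) ✓
  (4,6) → (φ(4),φ(6)) = (0,4) ∈ E(G2) ✓
All 10 edges of G1 map to edges of G2, and |E(G1)| = |E(G2)| = 10, so φ is a bijection on edges as well as vertices. Hence G1 ≅ G2.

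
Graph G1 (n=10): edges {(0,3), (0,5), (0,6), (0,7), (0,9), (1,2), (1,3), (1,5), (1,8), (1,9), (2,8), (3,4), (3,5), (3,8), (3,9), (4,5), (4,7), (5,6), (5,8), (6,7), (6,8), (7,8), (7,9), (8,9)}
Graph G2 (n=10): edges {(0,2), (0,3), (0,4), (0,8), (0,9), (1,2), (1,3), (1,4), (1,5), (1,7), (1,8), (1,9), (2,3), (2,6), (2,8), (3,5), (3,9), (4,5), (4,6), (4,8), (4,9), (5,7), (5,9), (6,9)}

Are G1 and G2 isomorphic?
Yes, isomorphic

The graphs are isomorphic.
One valid mapping φ: V(G1) → V(G2): 0→0, 1→5, 2→7, 3→9, 4→6, 5→4, 6→8, 7→2, 8→1, 9→3

Verify φ preserves adjacency — for each edge of G1, its image is an edge of G2:
  (0,3) → (φ(0),φ(3)) = (0,9) ∈ E(G2) ✓
  (0,5) → (φ(0),φ(5)) = (0,4) ∈ E(G2) ✓
  (0,6) → (φ(0),φ(6)) = (0,8) ∈ E(G2) ✓
  (0,7) → (φ(0),φ(7)) = (0,2) ∈ E(G2) ✓
  (0,9) → (φ(0),φ(9)) = (0,3) ∈ E(G2) ✓
  (1,2) → (φ(1),φ(2)) = (5,7) ∈ E(G2) ✓
  (1,3) → (φ(1),φ(3)) = (5,9) ∈ E(G2) ✓
  (1,5) → (φ(1),φ(5)) = (4,5) ∈ E(G2) ✓
  (1,8) → (φ(1),φ(8)) = (1,5) ∈ E(G2) ✓
  (1,9) → (φ(1),φ(9)) = (3,5) ∈ E(G2) ✓
  (2,8) → (φ(2),φ(8)) = (1,7) ∈ E(G2) ✓
  (3,4) → (φ(3),φ(4)) = (6,9) ∈ E(G2) ✓
  (3,5) → (φ(3),φ(5)) = (4,9) ∈ E(G2) ✓
  (3,8) → (φ(3),φ(8)) = (1,9) ∈ E(G2) ✓
  (3,9) → (φ(3),φ(9)) = (3,9) ∈ E(G2) ✓
  (4,5) → (φ(4),φ(5)) = (4,6) ∈ E(G2) ✓
  (4,7) → (φ(4),φ(7)) = (2,6) ∈ E(G2) ✓
  (5,6) → (φ(5),φ(6)) = (4,8) ∈ E(G2) ✓
  (5,8) → (φ(5),φ(8)) = (1,4) ∈ E(G2) ✓
  (6,7) → (φ(6),φ(7)) = (2,8) ∈ E(G2) ✓
  (6,8) → (φ(6),φ(8)) = (1,8) ∈ E(G2) ✓
  (7,8) → (φ(7),φ(8)) = (1,2) ∈ E(G2) ✓
  (7,9) → (φ(7),φ(9)) = (2,3) ∈ E(G2) ✓
  (8,9) → (φ(8),φ(9)) = (1,3) ∈ E(G2) ✓
All 24 edges of G1 map to edges of G2, and |E(G1)| = |E(G2)| = 24, so φ is a bijection on edges as well as vertices. Hence G1 ≅ G2.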